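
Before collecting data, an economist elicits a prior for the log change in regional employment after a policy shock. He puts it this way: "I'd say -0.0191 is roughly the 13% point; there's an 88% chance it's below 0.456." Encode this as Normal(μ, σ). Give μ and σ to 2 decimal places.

For Normal(μ,σ), the p-quantile is μ + z_p·σ. Here z_{0.13} = -1.126, z_{0.88} = 1.175.
So -0.0191 = μ − 1.126σ and 0.456 = μ + 1.175σ.
Subtracting: σ = (0.456 − -0.0191)/(1.175 − (-1.126)) = 0.21.
Then μ = -0.0191 − (-1.126)·0.21 = 0.21.

μ = 0.21, σ = 0.21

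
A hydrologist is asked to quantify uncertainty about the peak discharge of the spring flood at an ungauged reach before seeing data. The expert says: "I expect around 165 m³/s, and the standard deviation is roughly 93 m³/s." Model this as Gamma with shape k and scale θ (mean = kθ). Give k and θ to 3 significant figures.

k ≈ 3.15, θ ≈ 52.4

For Gamma(k, scale θ): mean = kθ, variance = kθ², so CV = 1/√k.
CV = SD/mean = 93/165 = 0.5636, hence k = 1/CV² = 3.15.
Then θ = mean/k = 165/3.15 = 52.4.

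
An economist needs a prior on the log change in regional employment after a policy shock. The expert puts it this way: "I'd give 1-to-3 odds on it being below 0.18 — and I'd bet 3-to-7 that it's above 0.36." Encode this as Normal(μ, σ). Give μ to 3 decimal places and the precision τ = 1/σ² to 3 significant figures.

For Normal(μ,σ), the p-quantile is μ + z_p·σ. Here z_{0.25} = -0.6745, z_{0.7} = 0.5244.
So 0.18 = μ − 0.6745σ and 0.36 = μ + 0.5244σ.
Subtracting: σ = (0.36 − 0.18)/(0.5244 − (-0.6745)) = 0.150.
Then μ = 0.18 − (-0.6745)·0.150 = 0.281.
Precision τ = 1/σ² = 1/0.1501² = 44.4.

μ = 0.281, τ = 44.4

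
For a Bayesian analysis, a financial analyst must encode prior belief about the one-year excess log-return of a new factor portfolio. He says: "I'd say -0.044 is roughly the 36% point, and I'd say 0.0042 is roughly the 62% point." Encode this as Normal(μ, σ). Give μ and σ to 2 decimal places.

μ = -0.02, σ = 0.07

For Normal(μ,σ), the p-quantile is μ + z_p·σ. Here z_{0.36} = -0.3585, z_{0.62} = 0.3055.
So -0.044 = μ − 0.3585σ and 0.0042 = μ + 0.3055σ.
Subtracting: σ = (0.0042 − -0.044)/(0.3055 − (-0.3585)) = 0.07.
Then μ = -0.044 − (-0.3585)·0.07 = -0.02.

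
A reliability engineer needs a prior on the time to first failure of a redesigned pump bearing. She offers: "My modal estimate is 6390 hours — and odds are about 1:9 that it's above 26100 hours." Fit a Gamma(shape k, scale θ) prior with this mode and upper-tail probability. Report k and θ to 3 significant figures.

Gamma(k,θ) with k>1 has mode (k−1)θ, so θ = 6390/(k−1).
Need P(X < 26100) = 0.9 with θ tied to k this way. Start at k = 2, θ = 6390: P(X<26100) ≈ 0.914.
Too high — lower k to spread out. Iterating converges to k ≈ 1.92.
Then θ = 6390/(1.92−1) ≈ 6910.

k ≈ 1.92, θ ≈ 6910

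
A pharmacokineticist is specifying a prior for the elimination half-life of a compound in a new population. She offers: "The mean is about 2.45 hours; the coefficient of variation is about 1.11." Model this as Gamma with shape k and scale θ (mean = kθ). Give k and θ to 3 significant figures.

For Gamma(k, scale θ): mean = kθ, variance = kθ², so CV = 1/√k.
CV = 1.11, hence k = 1/CV² = 0.812.
Then θ = mean/k = 2.45/0.812 = 3.02.

k ≈ 0.812, θ ≈ 3.02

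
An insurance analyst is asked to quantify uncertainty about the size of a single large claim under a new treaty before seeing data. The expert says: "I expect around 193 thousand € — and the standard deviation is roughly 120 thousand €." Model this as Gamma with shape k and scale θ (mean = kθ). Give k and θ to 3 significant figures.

For Gamma(k, scale θ): mean = kθ, variance = kθ², so CV = 1/√k.
CV = SD/mean = 120/193 = 0.6218, hence k = 1/CV² = 2.59.
Then θ = mean/k = 193/2.59 = 74.6.

k ≈ 2.59, θ ≈ 74.6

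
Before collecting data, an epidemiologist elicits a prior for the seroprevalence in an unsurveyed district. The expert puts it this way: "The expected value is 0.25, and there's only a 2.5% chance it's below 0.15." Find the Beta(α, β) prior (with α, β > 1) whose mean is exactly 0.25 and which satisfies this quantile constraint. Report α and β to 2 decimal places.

With mean 0.25 fixed, write α = 0.25s, β = 0.75s where s = α+β.
Need P(θ < 0.15) = 0.025 under Beta(0.25s, 0.75s). Normal approximation: (q−m)/√(m(1−m)/s) ≈ z_{0.025} = -1.96, so s ≈ 0.25·0.75·(-1.96)²/(0.15−0.25)² = 72.0.
At s = 72.0: P(θ<0.15) ≈ 0.016. Adjusting to match 0.025 gives s ≈ 60.24.
So α = 0.25·60.24 ≈ 15.06, β = 0.75·60.24 ≈ 45.18.

α ≈ 15.06, β ≈ 45.18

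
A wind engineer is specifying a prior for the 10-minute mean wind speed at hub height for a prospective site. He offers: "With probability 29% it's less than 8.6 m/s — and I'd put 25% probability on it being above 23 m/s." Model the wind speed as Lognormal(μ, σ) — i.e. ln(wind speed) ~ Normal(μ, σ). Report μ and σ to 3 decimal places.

μ ≈ 2.595, σ ≈ 0.801

If T ~ Lognormal(μ,σ) then ln T ~ Normal(μ,σ), so the p-quantile of ln T is μ + z_p·σ.
ln(8.6) = 2.152 and ln(23) = 3.135; z_{0.29} = -0.5534, z_{0.75} = 0.6745.
σ = (3.135 − 2.152)/(0.6745 − (-0.5534)) = 0.801.
μ = 2.152 − (-0.5534)·0.801 = 2.595.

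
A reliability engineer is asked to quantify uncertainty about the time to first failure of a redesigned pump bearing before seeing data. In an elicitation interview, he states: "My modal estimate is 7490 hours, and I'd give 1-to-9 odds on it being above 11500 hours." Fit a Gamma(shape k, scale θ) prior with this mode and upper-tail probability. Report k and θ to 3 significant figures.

Gamma(k,θ) with k>1 has mode (k−1)θ, so θ = 7490/(k−1).
Need P(X < 11500) = 0.9 with θ tied to k this way. Start at k = 2, θ = 7490: P(X<11500) ≈ 0.454.
Too low — raise k to concentrate. Iterating converges to k ≈ 11.2.
Then θ = 7490/(11.2−1) ≈ 738.

k ≈ 11.2, θ ≈ 738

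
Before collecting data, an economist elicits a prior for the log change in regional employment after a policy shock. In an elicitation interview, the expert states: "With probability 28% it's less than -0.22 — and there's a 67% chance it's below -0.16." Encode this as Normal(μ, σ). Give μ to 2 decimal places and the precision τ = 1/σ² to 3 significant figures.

The p-quantile of Normal(μ,σ) is μ + z_p·σ, with z_{0.28} = -0.5828 and z_{0.67} = 0.4399.
Eliminate σ: μ = (z₂·x₁ − z₁·x₂)/(z₂ − z₁) = (0.4399·-0.22 − (-0.5828)·-0.16)/1.023 = -0.19.
Then σ = (x₂ − x₁)/(z₂ − z₁) = (-0.16 − -0.22)/1.023 = 0.06.
Precision τ = 1/σ² = 1/0.05867² = 291.

μ = -0.19, τ = 291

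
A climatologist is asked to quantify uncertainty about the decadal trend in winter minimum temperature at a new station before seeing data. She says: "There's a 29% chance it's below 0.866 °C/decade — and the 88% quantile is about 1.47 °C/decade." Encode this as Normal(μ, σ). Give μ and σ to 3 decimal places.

The p-quantile of Normal(μ,σ) is μ + z_p·σ, with z_{0.29} = -0.5534 and z_{0.88} = 1.175.
Eliminate σ: μ = (z₂·x₁ − z₁·x₂)/(z₂ − z₁) = (1.175·0.866 − (-0.5534)·1.47)/1.728 = 1.059.
Then σ = (x₂ − x₁)/(z₂ − z₁) = (1.47 − 0.866)/1.728 = 0.349.

μ = 1.059, σ = 0.349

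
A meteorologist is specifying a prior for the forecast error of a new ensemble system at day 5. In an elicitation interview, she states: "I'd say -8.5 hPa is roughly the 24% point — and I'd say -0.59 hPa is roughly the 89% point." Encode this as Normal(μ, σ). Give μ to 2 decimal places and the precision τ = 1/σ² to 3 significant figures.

μ = -5.61, τ = 0.0597

The p-quantile of Normal(μ,σ) is μ + z_p·σ, with z_{0.24} = -0.7063 and z_{0.89} = 1.227.
Eliminate σ: μ = (z₂·x₁ − z₁·x₂)/(z₂ − z₁) = (1.227·-8.5 − (-0.7063)·-0.59)/1.933 = -5.61.
Then σ = (x₂ − x₁)/(z₂ − z₁) = (-0.59 − -8.5)/1.933 = 4.09.
Precision τ = 1/σ² = 1/4.092² = 0.0597.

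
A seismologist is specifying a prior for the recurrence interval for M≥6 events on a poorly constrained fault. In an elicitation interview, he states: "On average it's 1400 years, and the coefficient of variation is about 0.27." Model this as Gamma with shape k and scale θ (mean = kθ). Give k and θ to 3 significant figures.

k ≈ 13.7, θ ≈ 102

For Gamma(k, scale θ): mean = kθ, variance = kθ², so CV = 1/√k.
CV = 0.27, hence k = 1/CV² = 13.7.
Then θ = mean/k = 1400/13.7 = 102.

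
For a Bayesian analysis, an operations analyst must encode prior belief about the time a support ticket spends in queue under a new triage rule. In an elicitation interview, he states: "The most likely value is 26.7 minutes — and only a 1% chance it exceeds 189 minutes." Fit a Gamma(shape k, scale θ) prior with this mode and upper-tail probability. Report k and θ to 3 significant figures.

k ≈ 1.92, θ ≈ 29.2

Gamma(k,θ) with k>1 has mode (k−1)θ, so θ = 26.7/(k−1).
Need P(X < 189) = 0.99 with θ tied to k this way. Start at k = 2, θ = 26.7: P(X<189) ≈ 0.993.
Too high — lower k to spread out. Iterating converges to k ≈ 1.92.
Then θ = 26.7/(1.92−1) ≈ 29.2.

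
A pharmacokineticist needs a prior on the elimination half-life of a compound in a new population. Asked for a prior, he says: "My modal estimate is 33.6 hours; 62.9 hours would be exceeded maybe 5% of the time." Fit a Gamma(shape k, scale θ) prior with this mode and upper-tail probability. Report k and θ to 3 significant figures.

Gamma(k,θ) with k>1 has mode (k−1)θ, so θ = 33.6/(k−1).
Need P(X < 62.9) = 0.95 with θ tied to k this way. Start at k = 2, θ = 33.6: P(X<62.9) ≈ 0.558.
Too low — raise k to concentrate. Iterating converges to k ≈ 8.08.
Then θ = 33.6/(8.08−1) ≈ 4.75.

k ≈ 8.08, θ ≈ 4.75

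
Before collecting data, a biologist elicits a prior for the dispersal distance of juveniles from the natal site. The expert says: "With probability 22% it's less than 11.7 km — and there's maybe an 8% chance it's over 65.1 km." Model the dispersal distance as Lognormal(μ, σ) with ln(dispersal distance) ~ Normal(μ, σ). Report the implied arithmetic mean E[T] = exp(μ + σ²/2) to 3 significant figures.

If T ~ Lognormal(μ,σ) then ln T ~ Normal(μ,σ), so the p-quantile of ln T is μ + z_p·σ.
ln(11.7) = 2.46 and ln(65.1) = 4.176; z_{0.22} = -0.7722, z_{0.92} = 1.405.
σ = (4.176 − 2.46)/(1.405 − (-0.7722)) = 0.788.
μ = 2.46 − (-0.7722)·0.788 = 3.068.
E[T] = exp(μ + σ²/2) = exp(3.068 + 0.3107) = 29.3 km.

E[T] ≈ 29.3 km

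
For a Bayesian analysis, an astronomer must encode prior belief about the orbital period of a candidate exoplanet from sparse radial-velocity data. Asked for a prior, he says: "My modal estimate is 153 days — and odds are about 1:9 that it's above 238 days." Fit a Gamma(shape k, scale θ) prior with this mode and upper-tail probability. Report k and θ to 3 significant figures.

k ≈ 10.6, θ ≈ 16

Gamma(k,θ) with k>1 has mode (k−1)θ, so θ = 153/(k−1).
Need P(X < 238) = 0.9 with θ tied to k this way. Start at k = 2, θ = 153: P(X<238) ≈ 0.461.
Too low — raise k to concentrate. Iterating converges to k ≈ 10.6.
Then θ = 153/(10.6−1) ≈ 16.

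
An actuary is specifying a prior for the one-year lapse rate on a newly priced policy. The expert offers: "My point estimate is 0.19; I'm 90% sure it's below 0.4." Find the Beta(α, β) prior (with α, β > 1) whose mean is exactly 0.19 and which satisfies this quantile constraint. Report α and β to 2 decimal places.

With mean 0.19 fixed, write α = 0.19s, β = 0.81s where s = α+β.
Need P(θ < 0.4) = 0.9 under Beta(0.19s, 0.81s). Normal approximation: (q−m)/√(m(1−m)/s) ≈ z_{0.9} = 1.28, so s ≈ 0.19·0.81·(1.28)²/(0.4−0.19)² = 5.7.
At s = 5.7: P(θ<0.4) ≈ 0.894. Adjusting to match 0.9 gives s ≈ 6.18.
So α = 0.19·6.18 ≈ 1.17, β = 0.81·6.18 ≈ 5.01.

α ≈ 1.17, β ≈ 5.01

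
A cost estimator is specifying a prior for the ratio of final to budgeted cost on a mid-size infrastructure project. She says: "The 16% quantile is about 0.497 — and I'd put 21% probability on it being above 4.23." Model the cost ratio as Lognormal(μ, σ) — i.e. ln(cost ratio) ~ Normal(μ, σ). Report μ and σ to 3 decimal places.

If T ~ Lognormal(μ,σ) then ln T ~ Normal(μ,σ), so the p-quantile of ln T is μ + z_p·σ.
ln(0.497) = -0.6992 and ln(4.23) = 1.442; z_{0.16} = -0.9945, z_{0.79} = 0.8064.
σ = (1.442 − -0.6992)/(0.8064 − (-0.9945)) = 1.189.
μ = -0.6992 − (-0.9945)·1.189 = 0.483.

μ ≈ 0.483, σ ≈ 1.189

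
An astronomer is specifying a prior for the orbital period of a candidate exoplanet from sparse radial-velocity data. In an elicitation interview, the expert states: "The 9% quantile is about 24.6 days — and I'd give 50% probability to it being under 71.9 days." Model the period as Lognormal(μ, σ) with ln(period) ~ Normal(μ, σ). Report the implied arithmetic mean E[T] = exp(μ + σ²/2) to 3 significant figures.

E[T] ≈ 99 days

If T ~ Lognormal(μ,σ) then ln T ~ Normal(μ,σ), so the p-quantile of ln T is μ + z_p·σ.
ln(24.6) = 3.203 and ln(71.9) = 4.275; z_{0.09} = -1.341, z_{0.5} = 0.
σ = (4.275 − 3.203)/(0 − (-1.341)) = 0.800.
μ = 3.203 − (-1.341)·0.800 = 4.275.
E[T] = exp(μ + σ²/2) = exp(4.275 + 0.3200) = 99 days.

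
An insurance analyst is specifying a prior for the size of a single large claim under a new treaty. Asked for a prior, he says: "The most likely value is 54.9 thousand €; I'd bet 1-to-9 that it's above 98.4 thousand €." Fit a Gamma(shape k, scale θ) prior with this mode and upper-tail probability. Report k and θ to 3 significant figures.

Gamma(k,θ) with k>1 has mode (k−1)θ, so θ = 54.9/(k−1).
Need P(X < 98.4) = 0.9 with θ tied to k this way. Start at k = 2, θ = 54.9: P(X<98.4) ≈ 0.535.
Too low — raise k to concentrate. Iterating converges to k ≈ 6.59.
Then θ = 54.9/(6.59−1) ≈ 9.82.

k ≈ 6.59, θ ≈ 9.82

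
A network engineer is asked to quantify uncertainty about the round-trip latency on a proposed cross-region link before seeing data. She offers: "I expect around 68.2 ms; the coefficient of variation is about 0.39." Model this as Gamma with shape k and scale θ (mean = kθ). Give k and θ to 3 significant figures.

k ≈ 6.57, θ ≈ 10.4

For Gamma(k, scale θ): mean = kθ, variance = kθ², so CV = 1/√k.
CV = 0.39, hence k = 1/CV² = 6.57.
Then θ = mean/k = 68.2/6.57 = 10.4.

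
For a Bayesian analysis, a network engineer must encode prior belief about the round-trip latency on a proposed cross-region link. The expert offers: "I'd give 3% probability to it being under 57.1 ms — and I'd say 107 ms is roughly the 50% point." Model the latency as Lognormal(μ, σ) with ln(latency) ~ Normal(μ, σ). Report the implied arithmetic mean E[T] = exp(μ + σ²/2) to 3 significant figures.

E[T] ≈ 113 ms

If T ~ Lognormal(μ,σ) then ln T ~ Normal(μ,σ), so the p-quantile of ln T is μ + z_p·σ.
ln(57.1) = 4.045 and ln(107) = 4.673; z_{0.03} = -1.881, z_{0.5} = 0.
σ = (4.673 − 4.045)/(0 − (-1.881)) = 0.334.
μ = 4.045 − (-1.881)·0.334 = 4.673.
E[T] = exp(μ + σ²/2) = exp(4.673 + 0.0557) = 113 ms.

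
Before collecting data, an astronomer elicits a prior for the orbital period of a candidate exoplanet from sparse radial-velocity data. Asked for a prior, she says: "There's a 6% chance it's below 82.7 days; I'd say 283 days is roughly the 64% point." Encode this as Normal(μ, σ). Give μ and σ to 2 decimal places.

The p-quantile of Normal(μ,σ) is μ + z_p·σ, with z_{0.06} = -1.555 and z_{0.64} = 0.3585.
Eliminate σ: μ = (z₂·x₁ − z₁·x₂)/(z₂ − z₁) = (0.3585·82.7 − (-1.555)·283)/1.913 = 245.47.
Then σ = (x₂ − x₁)/(z₂ − z₁) = (283 − 82.7)/1.913 = 104.69.

μ = 245.47, σ = 104.69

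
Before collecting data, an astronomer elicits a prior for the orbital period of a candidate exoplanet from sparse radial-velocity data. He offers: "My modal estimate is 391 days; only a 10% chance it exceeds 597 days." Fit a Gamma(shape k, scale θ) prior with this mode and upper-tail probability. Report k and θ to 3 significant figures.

k ≈ 11.4, θ ≈ 37.5

Gamma(k,θ) with k>1 has mode (k−1)θ, so θ = 391/(k−1).
Need P(X < 597) = 0.9 with θ tied to k this way. Start at k = 2, θ = 391: P(X<597) ≈ 0.451.
Too low — raise k to concentrate. Iterating converges to k ≈ 11.4.
Then θ = 391/(11.4−1) ≈ 37.5.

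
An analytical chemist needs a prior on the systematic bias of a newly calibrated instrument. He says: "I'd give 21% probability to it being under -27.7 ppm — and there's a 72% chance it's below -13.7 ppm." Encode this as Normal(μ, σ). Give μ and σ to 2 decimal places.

μ = -19.57, σ = 10.08

For Normal(μ,σ), the p-quantile is μ + z_p·σ. Here z_{0.21} = -0.8064, z_{0.72} = 0.5828.
So -27.7 = μ − 0.8064σ and -13.7 = μ + 0.5828σ.
Subtracting: σ = (-13.7 − -27.7)/(0.5828 − (-0.8064)) = 10.08.
Then μ = -27.7 − (-0.8064)·10.08 = -19.57.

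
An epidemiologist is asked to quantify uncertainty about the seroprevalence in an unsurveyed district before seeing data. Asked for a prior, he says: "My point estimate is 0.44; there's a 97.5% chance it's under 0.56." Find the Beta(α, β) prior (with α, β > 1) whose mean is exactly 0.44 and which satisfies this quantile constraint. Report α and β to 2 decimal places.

α ≈ 29.13, β ≈ 37.07

With mean 0.44 fixed, write α = 0.44s, β = 0.56s where s = α+β.
Need P(θ < 0.56) = 0.975 under Beta(0.44s, 0.56s). Normal approximation: (q−m)/√(m(1−m)/s) ≈ z_{0.975} = 1.96, so s ≈ 0.44·0.56·(1.96)²/(0.56−0.44)² = 65.7.
At s = 65.7: P(θ<0.56) ≈ 0.975. Adjusting to match 0.975 gives s ≈ 66.20.
So α = 0.44·66.20 ≈ 29.13, β = 0.56·66.20 ≈ 37.07.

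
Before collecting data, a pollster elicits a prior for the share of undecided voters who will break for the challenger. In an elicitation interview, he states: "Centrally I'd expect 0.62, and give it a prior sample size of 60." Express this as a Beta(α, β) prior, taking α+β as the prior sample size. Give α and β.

Under the effective-sample-size interpretation, Beta(α, β) has prior mean α/(α+β) and prior sample size α+β.
So α+β = 60 and α/(α+β) = 0.62, giving α = 0.62·60 = 37.2 and β = 60 − 37.2 = 22.8.

α = 37.2, β = 22.8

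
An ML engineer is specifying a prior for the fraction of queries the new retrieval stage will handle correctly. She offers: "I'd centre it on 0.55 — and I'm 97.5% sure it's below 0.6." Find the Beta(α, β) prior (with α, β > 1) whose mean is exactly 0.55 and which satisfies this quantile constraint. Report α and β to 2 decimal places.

α ≈ 206.28, β ≈ 168.78

With mean 0.55 fixed, write α = 0.55s, β = 0.45s where s = α+β.
Need P(θ < 0.6) = 0.975 under Beta(0.55s, 0.45s). Normal approximation: (q−m)/√(m(1−m)/s) ≈ z_{0.975} = 1.96, so s ≈ 0.55·0.45·(1.96)²/(0.6−0.55)² = 380.3.
At s = 380.3: P(θ<0.6) ≈ 0.976. Adjusting to match 0.975 gives s ≈ 375.06.
So α = 0.55·375.06 ≈ 206.28, β = 0.45·375.06 ≈ 168.78.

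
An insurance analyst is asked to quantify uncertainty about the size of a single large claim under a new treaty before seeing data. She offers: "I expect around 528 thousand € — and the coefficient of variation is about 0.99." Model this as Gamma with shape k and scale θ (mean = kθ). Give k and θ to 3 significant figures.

k ≈ 1.02, θ ≈ 517

For Gamma(k, scale θ): mean = kθ, variance = kθ², so CV = 1/√k.
CV = 0.99, hence k = 1/CV² = 1.02.
Then θ = mean/k = 528/1.02 = 517.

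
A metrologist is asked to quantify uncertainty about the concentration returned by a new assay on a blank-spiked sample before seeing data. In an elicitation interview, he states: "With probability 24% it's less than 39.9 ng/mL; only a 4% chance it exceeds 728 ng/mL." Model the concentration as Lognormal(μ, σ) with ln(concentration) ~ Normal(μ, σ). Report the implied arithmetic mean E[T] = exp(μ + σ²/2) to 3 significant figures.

E[T] ≈ 185 ng/mL

If T ~ Lognormal(μ,σ) then ln T ~ Normal(μ,σ), so the p-quantile of ln T is μ + z_p·σ.
ln(39.9) = 3.686 and ln(728) = 6.59; z_{0.24} = -0.7063, z_{0.96} = 1.751.
σ = (6.59 − 3.686)/(1.751 − (-0.7063)) = 1.182.
μ = 3.686 − (-0.7063)·1.182 = 4.521.
E[T] = exp(μ + σ²/2) = exp(4.521 + 0.6984) = 185 ng/mL.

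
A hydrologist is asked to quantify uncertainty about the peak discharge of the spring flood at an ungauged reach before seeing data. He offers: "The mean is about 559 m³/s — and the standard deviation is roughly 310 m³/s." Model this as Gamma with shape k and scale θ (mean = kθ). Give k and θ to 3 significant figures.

For Gamma(k, scale θ): mean = kθ, variance = kθ², so CV = 1/√k.
CV = SD/mean = 310/559 = 0.5546, hence k = 1/CV² = 3.25.
Then θ = mean/k = 559/3.25 = 172.

k ≈ 3.25, θ ≈ 172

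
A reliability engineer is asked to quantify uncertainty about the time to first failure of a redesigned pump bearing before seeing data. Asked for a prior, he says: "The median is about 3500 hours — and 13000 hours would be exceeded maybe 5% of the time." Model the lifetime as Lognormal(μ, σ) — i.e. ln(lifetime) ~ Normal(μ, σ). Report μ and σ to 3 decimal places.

μ ≈ 8.161, σ ≈ 0.798

If T ~ Lognormal(μ,σ) then ln T ~ Normal(μ,σ), so the p-quantile of ln T is μ + z_p·σ.
ln(3500) = 8.161 and ln(13000) = 9.473; z_{0.5} = 0, z_{0.95} = 1.645.
σ = (9.473 − 8.161)/(1.645 − (0)) = 0.798.
μ = 8.161 − (0)·0.798 = 8.161.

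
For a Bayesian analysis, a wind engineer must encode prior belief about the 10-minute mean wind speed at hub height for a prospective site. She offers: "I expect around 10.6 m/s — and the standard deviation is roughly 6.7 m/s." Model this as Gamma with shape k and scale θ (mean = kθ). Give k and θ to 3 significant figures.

For Gamma(k, scale θ): mean = kθ, variance = kθ², so CV = 1/√k.
CV = SD/mean = 6.7/10.6 = 0.6321, hence k = 1/CV² = 2.5.
Then θ = mean/k = 10.6/2.5 = 4.23.

k ≈ 2.5, θ ≈ 4.23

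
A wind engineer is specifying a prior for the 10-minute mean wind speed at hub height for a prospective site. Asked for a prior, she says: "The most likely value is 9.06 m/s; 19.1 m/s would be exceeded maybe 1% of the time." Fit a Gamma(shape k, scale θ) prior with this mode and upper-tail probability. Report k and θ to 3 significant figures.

Gamma(k,θ) with k>1 has mode (k−1)θ, so θ = 9.06/(k−1).
Need P(X < 19.1) = 0.99 with θ tied to k this way. Start at k = 2, θ = 9.06: P(X<19.1) ≈ 0.622.
Too low — raise k to concentrate. Iterating converges to k ≈ 9.74.
Then θ = 9.06/(9.74−1) ≈ 1.04.

k ≈ 9.74, θ ≈ 1.04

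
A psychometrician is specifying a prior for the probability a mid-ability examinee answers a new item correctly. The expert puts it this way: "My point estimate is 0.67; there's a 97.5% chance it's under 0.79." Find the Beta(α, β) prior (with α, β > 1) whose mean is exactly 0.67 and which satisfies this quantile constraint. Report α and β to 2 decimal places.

With mean 0.67 fixed, write α = 0.67s, β = 0.33s where s = α+β.
Need P(θ < 0.79) = 0.975 under Beta(0.67s, 0.33s). Normal approximation: (q−m)/√(m(1−m)/s) ≈ z_{0.975} = 1.96, so s ≈ 0.67·0.33·(1.96)²/(0.79−0.67)² = 59.0.
At s = 59.0: P(θ<0.79) ≈ 0.982. Adjusting to match 0.975 gives s ≈ 51.77.
So α = 0.67·51.77 ≈ 34.69, β = 0.33·51.77 ≈ 17.08.

α ≈ 34.69, β ≈ 17.08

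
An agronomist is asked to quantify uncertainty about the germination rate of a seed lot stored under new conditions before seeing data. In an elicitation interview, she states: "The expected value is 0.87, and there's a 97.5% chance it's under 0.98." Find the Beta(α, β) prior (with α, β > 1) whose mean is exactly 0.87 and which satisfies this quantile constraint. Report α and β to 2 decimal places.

α ≈ 14.79, β ≈ 2.21

With mean 0.87 fixed, write α = 0.87s, β = 0.13s where s = α+β.
Need P(θ < 0.98) = 0.975 under Beta(0.87s, 0.13s). Normal approximation: (q−m)/√(m(1−m)/s) ≈ z_{0.975} = 1.96, so s ≈ 0.87·0.13·(1.96)²/(0.98−0.87)² = 35.9.
At s = 35.9: P(θ<0.98) ≈ 0.999. Adjusting to match 0.975 gives s ≈ 17.00.
So α = 0.87·17.00 ≈ 14.79, β = 0.13·17.00 ≈ 2.21.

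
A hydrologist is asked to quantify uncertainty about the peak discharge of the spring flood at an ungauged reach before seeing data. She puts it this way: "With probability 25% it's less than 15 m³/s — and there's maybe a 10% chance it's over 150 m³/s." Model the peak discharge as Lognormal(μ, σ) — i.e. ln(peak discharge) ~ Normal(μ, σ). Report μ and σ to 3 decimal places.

μ ≈ 3.502, σ ≈ 1.177

If T ~ Lognormal(μ,σ) then ln T ~ Normal(μ,σ), so the p-quantile of ln T is μ + z_p·σ.
ln(15) = 2.708 and ln(150) = 5.011; z_{0.25} = -0.6745, z_{0.9} = 1.282.
σ = (5.011 − 2.708)/(1.282 − (-0.6745)) = 1.177.
μ = 2.708 − (-0.6745)·1.177 = 3.502.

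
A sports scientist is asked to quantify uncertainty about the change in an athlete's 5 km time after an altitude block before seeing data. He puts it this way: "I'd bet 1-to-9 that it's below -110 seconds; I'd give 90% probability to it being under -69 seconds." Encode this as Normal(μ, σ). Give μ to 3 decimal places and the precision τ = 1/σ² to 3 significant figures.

For Normal(μ,σ), the p-quantile is μ + z_p·σ. Here z_{0.1} = -1.282, z_{0.9} = 1.282.
So -110 = μ − 1.282σ and -69 = μ + 1.282σ.
Subtracting: σ = (-69 − -110)/(1.282 − (-1.282)) = 15.996.
Then μ = -110 − (-1.282)·15.996 = -89.500.
Precision τ = 1/σ² = 1/16² = 0.00391.

μ = -89.500, τ = 0.00391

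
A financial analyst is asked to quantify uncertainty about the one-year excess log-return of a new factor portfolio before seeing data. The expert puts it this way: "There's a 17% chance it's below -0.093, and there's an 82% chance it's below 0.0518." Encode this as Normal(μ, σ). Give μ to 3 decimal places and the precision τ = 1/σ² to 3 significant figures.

For Normal(μ,σ), the p-quantile is μ + z_p·σ. Here z_{0.17} = -0.9542, z_{0.82} = 0.9154.
So -0.093 = μ − 0.9542σ and 0.0518 = μ + 0.9154σ.
Subtracting: σ = (0.0518 − -0.093)/(0.9154 − (-0.9542)) = 0.077.
Then μ = -0.093 − (-0.9542)·0.077 = -0.019.
Precision τ = 1/σ² = 1/0.07745² = 167.

μ = -0.019, τ = 167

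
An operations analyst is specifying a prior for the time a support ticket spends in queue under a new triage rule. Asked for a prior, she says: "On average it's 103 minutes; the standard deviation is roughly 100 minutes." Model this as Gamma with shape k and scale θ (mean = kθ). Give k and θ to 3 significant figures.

k ≈ 1.06, θ ≈ 97.1

For Gamma(k, scale θ): mean = kθ, variance = kθ², so CV = 1/√k.
CV = SD/mean = 100/103 = 0.9709, hence k = 1/CV² = 1.06.
Then θ = mean/k = 103/1.06 = 97.1.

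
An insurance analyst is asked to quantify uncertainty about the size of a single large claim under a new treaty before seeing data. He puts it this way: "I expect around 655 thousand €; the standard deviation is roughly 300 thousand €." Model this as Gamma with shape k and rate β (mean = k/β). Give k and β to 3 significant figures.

k ≈ 4.77, β ≈ 0.00728

For Gamma(k, rate β): mean = k/β, variance = k/β², so CV = 1/√k.
CV = SD/mean = 300/655 = 0.458, hence k = 1/CV² = 4.77.
Then β = k/mean = 4.77/655 = 0.00728.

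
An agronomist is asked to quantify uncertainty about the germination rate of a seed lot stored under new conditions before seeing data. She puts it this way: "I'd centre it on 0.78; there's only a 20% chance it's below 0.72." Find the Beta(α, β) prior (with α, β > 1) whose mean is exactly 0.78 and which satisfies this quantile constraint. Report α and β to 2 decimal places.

With mean 0.78 fixed, write α = 0.78s, β = 0.22s where s = α+β.
Need P(θ < 0.72) = 0.2 under Beta(0.78s, 0.22s). Normal approximation: (q−m)/√(m(1−m)/s) ≈ z_{0.2} = -0.842, so s ≈ 0.78·0.22·(-0.842)²/(0.72−0.78)² = 33.8.
At s = 33.8: P(θ<0.72) ≈ 0.193. Adjusting to match 0.2 gives s ≈ 31.46.
So α = 0.78·31.46 ≈ 24.54, β = 0.22·31.46 ≈ 6.92.

α ≈ 24.54, β ≈ 6.92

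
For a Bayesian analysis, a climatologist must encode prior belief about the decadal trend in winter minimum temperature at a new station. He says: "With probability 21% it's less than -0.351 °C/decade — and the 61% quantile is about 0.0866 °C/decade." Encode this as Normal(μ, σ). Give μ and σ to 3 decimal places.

The p-quantile of Normal(μ,σ) is μ + z_p·σ, with z_{0.21} = -0.8064 and z_{0.61} = 0.2793.
Eliminate σ: μ = (z₂·x₁ − z₁·x₂)/(z₂ − z₁) = (0.2793·-0.351 − (-0.8064)·0.0866)/1.086 = -0.026.
Then σ = (x₂ − x₁)/(z₂ − z₁) = (0.0866 − -0.351)/1.086 = 0.403.

μ = -0.026, σ = 0.403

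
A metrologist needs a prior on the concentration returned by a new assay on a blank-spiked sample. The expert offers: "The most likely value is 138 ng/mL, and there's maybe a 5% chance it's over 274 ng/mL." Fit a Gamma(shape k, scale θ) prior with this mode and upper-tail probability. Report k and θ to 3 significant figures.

k ≈ 6.89, θ ≈ 23.4

Gamma(k,θ) with k>1 has mode (k−1)θ, so θ = 138/(k−1).
Need P(X < 274) = 0.95 with θ tied to k this way. Start at k = 2, θ = 138: P(X<274) ≈ 0.590.
Too low — raise k to concentrate. Iterating converges to k ≈ 6.89.
Then θ = 138/(6.89−1) ≈ 23.4.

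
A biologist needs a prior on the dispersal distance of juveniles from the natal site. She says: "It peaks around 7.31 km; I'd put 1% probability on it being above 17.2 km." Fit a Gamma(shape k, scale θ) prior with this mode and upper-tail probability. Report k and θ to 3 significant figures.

Gamma(k,θ) with k>1 has mode (k−1)θ, so θ = 7.31/(k−1).
Need P(X < 17.2) = 0.99 with θ tied to k this way. Start at k = 2, θ = 7.31: P(X<17.2) ≈ 0.681.
Too low — raise k to concentrate. Iterating converges to k ≈ 7.49.
Then θ = 7.31/(7.49−1) ≈ 1.13.

k ≈ 7.49, θ ≈ 1.13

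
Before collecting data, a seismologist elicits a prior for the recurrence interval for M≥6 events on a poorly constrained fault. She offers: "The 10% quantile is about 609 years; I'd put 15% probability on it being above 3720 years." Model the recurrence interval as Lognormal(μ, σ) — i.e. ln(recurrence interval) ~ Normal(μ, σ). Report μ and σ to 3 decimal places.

μ ≈ 7.412, σ ≈ 0.781

If T ~ Lognormal(μ,σ) then ln T ~ Normal(μ,σ), so the p-quantile of ln T is μ + z_p·σ.
ln(609) = 6.412 and ln(3720) = 8.221; z_{0.1} = -1.282, z_{0.85} = 1.036.
σ = (8.221 − 6.412)/(1.036 − (-1.282)) = 0.781.
μ = 6.412 − (-1.282)·0.781 = 7.412.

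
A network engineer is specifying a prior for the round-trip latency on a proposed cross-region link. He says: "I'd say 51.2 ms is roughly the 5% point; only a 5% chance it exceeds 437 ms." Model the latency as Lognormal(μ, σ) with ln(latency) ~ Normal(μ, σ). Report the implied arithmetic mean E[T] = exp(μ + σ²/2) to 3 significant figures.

E[T] ≈ 185 ms

If T ~ Lognormal(μ,σ) then ln T ~ Normal(μ,σ), so the p-quantile of ln T is μ + z_p·σ.
ln(51.2) = 3.936 and ln(437) = 6.08; z_{0.05} = -1.645, z_{0.95} = 1.645.
σ = (6.08 − 3.936)/(1.645 − (-1.645)) = 0.652.
μ = 3.936 − (-1.645)·0.652 = 5.008.
E[T] = exp(μ + σ²/2) = exp(5.008 + 0.2124) = 185 ms.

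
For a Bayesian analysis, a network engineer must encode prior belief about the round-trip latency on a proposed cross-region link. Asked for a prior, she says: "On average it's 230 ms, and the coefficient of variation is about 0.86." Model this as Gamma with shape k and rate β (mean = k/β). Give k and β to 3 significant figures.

k ≈ 1.35, β ≈ 0.00588

For Gamma(k, rate β): mean = k/β, variance = k/β², so CV = 1/√k.
CV = 0.86, hence k = 1/CV² = 1.35.
Then β = k/mean = 1.35/230 = 0.00588.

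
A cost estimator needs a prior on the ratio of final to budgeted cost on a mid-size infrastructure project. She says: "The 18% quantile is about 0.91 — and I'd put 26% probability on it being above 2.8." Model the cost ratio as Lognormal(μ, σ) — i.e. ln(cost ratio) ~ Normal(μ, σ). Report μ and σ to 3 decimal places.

μ ≈ 0.566, σ ≈ 0.721

If T ~ Lognormal(μ,σ) then ln T ~ Normal(μ,σ), so the p-quantile of ln T is μ + z_p·σ.
ln(0.91) = -0.09431 and ln(2.8) = 1.03; z_{0.18} = -0.9154, z_{0.74} = 0.6433.
σ = (1.03 − -0.09431)/(0.6433 − (-0.9154)) = 0.721.
μ = -0.09431 − (-0.9154)·0.721 = 0.566.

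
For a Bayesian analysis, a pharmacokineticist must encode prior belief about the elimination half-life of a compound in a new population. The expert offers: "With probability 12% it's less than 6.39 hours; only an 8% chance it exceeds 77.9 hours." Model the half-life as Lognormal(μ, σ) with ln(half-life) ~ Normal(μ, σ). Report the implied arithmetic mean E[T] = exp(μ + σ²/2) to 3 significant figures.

If T ~ Lognormal(μ,σ) then ln T ~ Normal(μ,σ), so the p-quantile of ln T is μ + z_p·σ.
ln(6.39) = 1.855 and ln(77.9) = 4.355; z_{0.12} = -1.175, z_{0.92} = 1.405.
σ = (4.355 − 1.855)/(1.405 − (-1.175)) = 0.969.
μ = 1.855 − (-1.175)·0.969 = 2.994.
E[T] = exp(μ + σ²/2) = exp(2.994 + 0.4697) = 31.9 hours.

E[T] ≈ 31.9 hours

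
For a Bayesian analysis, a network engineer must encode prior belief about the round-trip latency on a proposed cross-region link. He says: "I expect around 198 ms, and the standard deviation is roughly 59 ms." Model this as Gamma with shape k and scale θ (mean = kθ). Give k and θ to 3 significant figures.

For Gamma(k, scale θ): mean = kθ, variance = kθ², so CV = 1/√k.
CV = SD/mean = 59/198 = 0.298, hence k = 1/CV² = 11.3.
Then θ = mean/k = 198/11.3 = 17.6.

k ≈ 11.3, θ ≈ 17.6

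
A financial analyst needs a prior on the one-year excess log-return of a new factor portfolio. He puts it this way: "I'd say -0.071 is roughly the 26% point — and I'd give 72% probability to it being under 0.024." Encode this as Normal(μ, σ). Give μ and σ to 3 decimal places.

The p-quantile of Normal(μ,σ) is μ + z_p·σ, with z_{0.26} = -0.6433 and z_{0.72} = 0.5828.
Eliminate σ: μ = (z₂·x₁ − z₁·x₂)/(z₂ − z₁) = (0.5828·-0.071 − (-0.6433)·0.024)/1.226 = -0.021.
Then σ = (x₂ − x₁)/(z₂ − z₁) = (0.024 − -0.071)/1.226 = 0.077.

μ = -0.021, σ = 0.077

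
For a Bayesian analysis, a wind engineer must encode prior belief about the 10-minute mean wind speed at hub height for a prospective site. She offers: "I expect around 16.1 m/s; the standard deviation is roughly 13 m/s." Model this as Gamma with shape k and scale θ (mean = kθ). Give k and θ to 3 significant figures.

For Gamma(k, scale θ): mean = kθ, variance = kθ², so CV = 1/√k.
CV = SD/mean = 13/16.1 = 0.8075, hence k = 1/CV² = 1.53.
Then θ = mean/k = 16.1/1.53 = 10.5.

k ≈ 1.53, θ ≈ 10.5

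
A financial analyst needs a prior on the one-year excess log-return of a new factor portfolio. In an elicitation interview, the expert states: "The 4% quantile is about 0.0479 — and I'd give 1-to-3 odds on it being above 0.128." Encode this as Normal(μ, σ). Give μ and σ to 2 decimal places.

For Normal(μ,σ), the p-quantile is μ + z_p·σ. Here z_{0.04} = -1.751, z_{0.75} = 0.6745.
So 0.0479 = μ − 1.751σ and 0.128 = μ + 0.6745σ.
Subtracting: σ = (0.128 − 0.0479)/(0.6745 − (-1.751)) = 0.03.
Then μ = 0.0479 − (-1.751)·0.03 = 0.11.

μ = 0.11, σ = 0.03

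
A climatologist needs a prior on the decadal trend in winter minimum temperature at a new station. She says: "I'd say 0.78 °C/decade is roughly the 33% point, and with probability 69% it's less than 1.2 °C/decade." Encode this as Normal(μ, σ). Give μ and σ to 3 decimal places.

For Normal(μ,σ), the p-quantile is μ + z_p·σ. Here z_{0.33} = -0.4399, z_{0.69} = 0.4959.
So 0.78 = μ − 0.4399σ and 1.2 = μ + 0.4959σ.
Subtracting: σ = (1.2 − 0.78)/(0.4959 − (-0.4399)) = 0.449.
Then μ = 0.78 − (-0.4399)·0.449 = 0.977.

μ = 0.977, σ = 0.449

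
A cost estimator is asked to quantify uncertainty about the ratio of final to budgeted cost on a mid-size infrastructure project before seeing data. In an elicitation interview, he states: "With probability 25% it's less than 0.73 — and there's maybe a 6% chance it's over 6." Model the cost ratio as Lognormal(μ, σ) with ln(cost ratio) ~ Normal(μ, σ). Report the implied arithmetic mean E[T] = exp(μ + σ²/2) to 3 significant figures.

If T ~ Lognormal(μ,σ) then ln T ~ Normal(μ,σ), so the p-quantile of ln T is μ + z_p·σ.
ln(0.73) = -0.3147 and ln(6) = 1.792; z_{0.25} = -0.6745, z_{0.94} = 1.555.
σ = (1.792 − -0.3147)/(1.555 − (-0.6745)) = 0.945.
μ = -0.3147 − (-0.6745)·0.945 = 0.323.
E[T] = exp(μ + σ²/2) = exp(0.323 + 0.4464) = 2.16.

E[T] ≈ 2.16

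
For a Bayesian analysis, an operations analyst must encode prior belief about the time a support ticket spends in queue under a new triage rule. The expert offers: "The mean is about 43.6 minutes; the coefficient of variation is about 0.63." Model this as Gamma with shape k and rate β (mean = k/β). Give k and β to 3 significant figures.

k ≈ 2.52, β ≈ 0.0578

For Gamma(k, rate β): mean = k/β, variance = k/β², so CV = 1/√k.
CV = 0.63, hence k = 1/CV² = 2.52.
Then β = k/mean = 2.52/43.6 = 0.0578.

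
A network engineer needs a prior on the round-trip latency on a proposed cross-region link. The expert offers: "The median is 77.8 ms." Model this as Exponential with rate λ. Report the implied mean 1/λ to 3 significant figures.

mean ≈ 112 ms

Exponential median = ln 2 / λ, so λ = ln 2 / 77.8 = 0.00891.
Mean = 1/λ = 112 ms.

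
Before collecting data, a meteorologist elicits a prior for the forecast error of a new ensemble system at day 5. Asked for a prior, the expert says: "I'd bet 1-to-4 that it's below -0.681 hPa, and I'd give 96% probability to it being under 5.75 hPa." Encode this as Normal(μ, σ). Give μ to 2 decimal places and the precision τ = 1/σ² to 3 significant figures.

For Normal(μ,σ), the p-quantile is μ + z_p·σ. Here z_{0.2} = -0.8416, z_{0.96} = 1.751.
So -0.681 = μ − 0.8416σ and 5.75 = μ + 1.751σ.
Subtracting: σ = (5.75 − -0.681)/(1.751 − (-0.8416)) = 2.48.
Then μ = -0.681 − (-0.8416)·2.48 = 1.41.
Precision τ = 1/σ² = 1/2.481² = 0.162.

μ = 1.41, τ = 0.162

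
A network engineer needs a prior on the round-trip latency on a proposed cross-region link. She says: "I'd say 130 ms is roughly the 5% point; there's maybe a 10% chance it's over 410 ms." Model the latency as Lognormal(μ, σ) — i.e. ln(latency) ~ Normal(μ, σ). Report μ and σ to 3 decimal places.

μ ≈ 5.513, σ ≈ 0.393

If T ~ Lognormal(μ,σ) then ln T ~ Normal(μ,σ), so the p-quantile of ln T is μ + z_p·σ.
ln(130) = 4.868 and ln(410) = 6.016; z_{0.05} = -1.645, z_{0.9} = 1.282.
σ = (6.016 − 4.868)/(1.282 − (-1.645)) = 0.393.
μ = 4.868 − (-1.645)·0.393 = 5.513.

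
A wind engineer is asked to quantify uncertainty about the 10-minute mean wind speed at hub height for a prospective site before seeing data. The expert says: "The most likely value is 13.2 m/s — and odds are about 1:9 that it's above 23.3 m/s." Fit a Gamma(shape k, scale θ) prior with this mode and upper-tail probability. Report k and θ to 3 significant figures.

k ≈ 6.89, θ ≈ 2.24

Gamma(k,θ) with k>1 has mode (k−1)θ, so θ = 13.2/(k−1).
Need P(X < 23.3) = 0.9 with θ tied to k this way. Start at k = 2, θ = 13.2: P(X<23.3) ≈ 0.527.
Too low — raise k to concentrate. Iterating converges to k ≈ 6.89.
Then θ = 13.2/(6.89−1) ≈ 2.24.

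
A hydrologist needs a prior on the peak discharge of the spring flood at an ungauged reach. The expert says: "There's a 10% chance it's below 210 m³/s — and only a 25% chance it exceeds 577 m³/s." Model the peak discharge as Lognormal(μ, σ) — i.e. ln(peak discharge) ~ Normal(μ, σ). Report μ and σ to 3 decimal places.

μ ≈ 6.009, σ ≈ 0.517

If T ~ Lognormal(μ,σ) then ln T ~ Normal(μ,σ), so the p-quantile of ln T is μ + z_p·σ.
ln(210) = 5.347 and ln(577) = 6.358; z_{0.1} = -1.282, z_{0.75} = 0.6745.
σ = (6.358 − 5.347)/(0.6745 − (-1.282)) = 0.517.
μ = 5.347 − (-1.282)·0.517 = 6.009.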